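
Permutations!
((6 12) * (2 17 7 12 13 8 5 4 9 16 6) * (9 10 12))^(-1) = (2 12 10 4 5 8 13 6 16 9 7 17)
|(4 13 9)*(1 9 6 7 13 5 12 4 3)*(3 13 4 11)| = 10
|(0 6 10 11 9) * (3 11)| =|(0 6 10 3 11 9)| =6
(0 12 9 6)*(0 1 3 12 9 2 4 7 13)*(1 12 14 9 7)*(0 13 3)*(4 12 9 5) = (0 7 3 14 5 4 1)(2 12)(6 9) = [7, 0, 12, 14, 1, 4, 9, 3, 8, 6, 10, 11, 2, 13, 5]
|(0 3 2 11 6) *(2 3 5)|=|(0 5 2 11 6)|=5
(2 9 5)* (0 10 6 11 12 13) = [10, 1, 9, 3, 4, 2, 11, 7, 8, 5, 6, 12, 13, 0] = (0 10 6 11 12 13)(2 9 5)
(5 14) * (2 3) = (2 3)(5 14) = [0, 1, 3, 2, 4, 14, 6, 7, 8, 9, 10, 11, 12, 13, 5]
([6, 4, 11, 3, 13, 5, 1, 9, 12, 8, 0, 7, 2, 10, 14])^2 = [1, 13, 7, 3, 10, 5, 4, 8, 2, 12, 6, 9, 11, 0, 14]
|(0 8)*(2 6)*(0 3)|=6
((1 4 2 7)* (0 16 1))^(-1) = (0 7 2 4 1 16)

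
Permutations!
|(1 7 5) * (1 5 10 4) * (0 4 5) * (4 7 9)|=|(0 7 10 5)(1 9 4)|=12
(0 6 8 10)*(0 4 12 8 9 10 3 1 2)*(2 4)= [6, 4, 0, 1, 12, 5, 9, 7, 3, 10, 2, 11, 8]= (0 6 9 10 2)(1 4 12 8 3)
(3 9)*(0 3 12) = [3, 1, 2, 9, 4, 5, 6, 7, 8, 12, 10, 11, 0] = (0 3 9 12)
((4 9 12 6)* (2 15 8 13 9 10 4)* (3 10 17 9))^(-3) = (2 9 10 8 6 17 3 15 12 4 13)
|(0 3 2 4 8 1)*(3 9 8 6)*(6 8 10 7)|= 10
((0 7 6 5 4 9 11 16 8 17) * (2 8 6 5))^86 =(0 8 6 11 4 7 17 2 16 9 5)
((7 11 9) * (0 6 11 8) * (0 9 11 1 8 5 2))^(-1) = (11)(0 2 5 7 9 8 1 6)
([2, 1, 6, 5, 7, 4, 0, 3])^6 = (3 4)(5 7)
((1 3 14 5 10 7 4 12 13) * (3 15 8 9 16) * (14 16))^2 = ((1 15 8 9 14 5 10 7 4 12 13)(3 16))^2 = (16)(1 8 14 10 4 13 15 9 5 7 12)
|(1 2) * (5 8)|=2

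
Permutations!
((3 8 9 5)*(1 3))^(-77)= (1 9 3 5 8)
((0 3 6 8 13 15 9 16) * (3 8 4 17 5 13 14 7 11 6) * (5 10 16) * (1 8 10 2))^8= ((0 10 16)(1 8 14 7 11 6 4 17 2)(5 13 15 9))^8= (0 16 10)(1 2 17 4 6 11 7 14 8)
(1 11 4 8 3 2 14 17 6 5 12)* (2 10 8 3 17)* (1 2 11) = (2 14 11 4 3 10 8 17 6 5 12) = [0, 1, 14, 10, 3, 12, 5, 7, 17, 9, 8, 4, 2, 13, 11, 15, 16, 6]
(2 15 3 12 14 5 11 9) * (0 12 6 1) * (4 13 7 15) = (0 12 14 5 11 9 2 4 13 7 15 3 6 1) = [12, 0, 4, 6, 13, 11, 1, 15, 8, 2, 10, 9, 14, 7, 5, 3]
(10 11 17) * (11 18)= (10 18 11 17)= [0, 1, 2, 3, 4, 5, 6, 7, 8, 9, 18, 17, 12, 13, 14, 15, 16, 10, 11]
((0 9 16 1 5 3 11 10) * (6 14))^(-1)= (0 10 11 3 5 1 16 9)(6 14)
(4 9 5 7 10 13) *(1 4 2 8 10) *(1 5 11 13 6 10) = [0, 4, 8, 3, 9, 7, 10, 5, 1, 11, 6, 13, 12, 2] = (1 4 9 11 13 2 8)(5 7)(6 10)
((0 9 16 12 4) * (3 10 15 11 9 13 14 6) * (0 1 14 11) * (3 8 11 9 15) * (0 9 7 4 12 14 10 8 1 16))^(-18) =(0 8 6 7 15 10 16)(1 4 9 3 14 13 11)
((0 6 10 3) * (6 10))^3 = ((0 10 3))^3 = (10)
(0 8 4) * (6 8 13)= (0 13 6 8 4)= [13, 1, 2, 3, 0, 5, 8, 7, 4, 9, 10, 11, 12, 6]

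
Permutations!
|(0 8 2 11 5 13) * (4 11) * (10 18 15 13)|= |(0 8 2 4 11 5 10 18 15 13)|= 10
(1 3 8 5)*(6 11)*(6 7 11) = (1 3 8 5)(7 11) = [0, 3, 2, 8, 4, 1, 6, 11, 5, 9, 10, 7]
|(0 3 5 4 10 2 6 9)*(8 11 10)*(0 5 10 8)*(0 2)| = 30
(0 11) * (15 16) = [11, 1, 2, 3, 4, 5, 6, 7, 8, 9, 10, 0, 12, 13, 14, 16, 15] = (0 11)(15 16)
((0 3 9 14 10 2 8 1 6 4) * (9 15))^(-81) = (0 8 9 4 2 15 6 10 3 1 14)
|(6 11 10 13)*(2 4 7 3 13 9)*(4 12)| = 10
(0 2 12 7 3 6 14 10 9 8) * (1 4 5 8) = (0 2 12 7 3 6 14 10 9 1 4 5 8) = [2, 4, 12, 6, 5, 8, 14, 3, 0, 1, 9, 11, 7, 13, 10]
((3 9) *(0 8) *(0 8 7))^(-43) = (0 7)(3 9)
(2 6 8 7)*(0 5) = (0 5)(2 6 8 7) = [5, 1, 6, 3, 4, 0, 8, 2, 7]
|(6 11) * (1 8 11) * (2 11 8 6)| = 2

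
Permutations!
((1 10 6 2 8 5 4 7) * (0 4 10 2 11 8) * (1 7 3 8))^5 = (0 10)(1 8)(2 5)(3 11)(4 6)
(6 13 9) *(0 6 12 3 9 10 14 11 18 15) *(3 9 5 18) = (0 6 13 10 14 11 3 5 18 15)(9 12) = [6, 1, 2, 5, 4, 18, 13, 7, 8, 12, 14, 3, 9, 10, 11, 0, 16, 17, 15]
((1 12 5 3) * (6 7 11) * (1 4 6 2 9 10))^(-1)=(1 10 9 2 11 7 6 4 3 5 12)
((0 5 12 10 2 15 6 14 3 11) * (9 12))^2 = ((0 5 9 12 10 2 15 6 14 3 11))^2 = (0 9 10 15 14 11 5 12 2 6 3)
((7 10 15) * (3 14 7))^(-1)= (3 15 10 7 14)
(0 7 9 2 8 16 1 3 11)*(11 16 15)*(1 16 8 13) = (16)(0 7 9 2 13 1 3 8 15 11) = [7, 3, 13, 8, 4, 5, 6, 9, 15, 2, 10, 0, 12, 1, 14, 11, 16]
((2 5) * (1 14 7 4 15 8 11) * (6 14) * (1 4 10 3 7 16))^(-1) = (1 16 14 6)(2 5)(3 10 7)(4 11 8 15)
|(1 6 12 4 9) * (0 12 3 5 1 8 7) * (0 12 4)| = 12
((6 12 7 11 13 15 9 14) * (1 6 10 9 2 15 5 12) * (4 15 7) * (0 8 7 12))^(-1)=((0 8 7 11 13 5)(1 6)(2 12 4 15)(9 14 10))^(-1)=(0 5 13 11 7 8)(1 6)(2 15 4 12)(9 10 14)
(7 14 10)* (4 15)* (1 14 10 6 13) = (1 14 6 13)(4 15)(7 10) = [0, 14, 2, 3, 15, 5, 13, 10, 8, 9, 7, 11, 12, 1, 6, 4]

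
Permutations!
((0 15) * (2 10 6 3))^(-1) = ((0 15)(2 10 6 3))^(-1) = (0 15)(2 3 6 10)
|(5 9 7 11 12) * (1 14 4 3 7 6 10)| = 11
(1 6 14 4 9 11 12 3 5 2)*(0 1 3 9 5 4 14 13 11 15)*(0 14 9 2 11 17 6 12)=(0 1 12 2 3 4 5 11)(6 13 17)(9 15 14)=[1, 12, 3, 4, 5, 11, 13, 7, 8, 15, 10, 0, 2, 17, 9, 14, 16, 6]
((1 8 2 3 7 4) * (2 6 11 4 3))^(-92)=((1 8 6 11 4)(3 7))^(-92)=(1 11 8 4 6)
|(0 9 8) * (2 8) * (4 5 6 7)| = 4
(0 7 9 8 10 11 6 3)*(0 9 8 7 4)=(0 4)(3 9 7 8 10 11 6)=[4, 1, 2, 9, 0, 5, 3, 8, 10, 7, 11, 6]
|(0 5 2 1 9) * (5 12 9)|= |(0 12 9)(1 5 2)|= 3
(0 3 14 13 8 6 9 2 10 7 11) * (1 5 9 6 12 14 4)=(0 3 4 1 5 9 2 10 7 11)(8 12 14 13)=[3, 5, 10, 4, 1, 9, 6, 11, 12, 2, 7, 0, 14, 8, 13]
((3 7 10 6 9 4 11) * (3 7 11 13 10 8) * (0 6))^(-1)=(0 10 13 4 9 6)(3 8 7 11)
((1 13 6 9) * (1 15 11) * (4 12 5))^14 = ((1 13 6 9 15 11)(4 12 5))^14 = (1 6 15)(4 5 12)(9 11 13)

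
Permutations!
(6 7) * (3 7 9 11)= (3 7 6 9 11)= [0, 1, 2, 7, 4, 5, 9, 6, 8, 11, 10, 3]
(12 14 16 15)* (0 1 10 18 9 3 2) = (0 1 10 18 9 3 2)(12 14 16 15) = [1, 10, 0, 2, 4, 5, 6, 7, 8, 3, 18, 11, 14, 13, 16, 12, 15, 17, 9]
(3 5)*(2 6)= (2 6)(3 5)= [0, 1, 6, 5, 4, 3, 2]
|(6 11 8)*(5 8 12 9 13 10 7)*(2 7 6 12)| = 10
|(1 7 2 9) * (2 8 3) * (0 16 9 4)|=9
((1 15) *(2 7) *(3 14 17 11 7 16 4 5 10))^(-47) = (1 15)(2 5 14 7 4 3 11 16 10 17)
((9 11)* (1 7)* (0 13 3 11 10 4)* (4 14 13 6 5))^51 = ((0 6 5 4)(1 7)(3 11 9 10 14 13))^51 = (0 4 5 6)(1 7)(3 10)(9 13)(11 14)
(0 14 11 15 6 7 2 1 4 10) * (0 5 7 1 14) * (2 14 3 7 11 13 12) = [0, 4, 3, 7, 10, 11, 1, 14, 8, 9, 5, 15, 2, 12, 13, 6] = (1 4 10 5 11 15 6)(2 3 7 14 13 12)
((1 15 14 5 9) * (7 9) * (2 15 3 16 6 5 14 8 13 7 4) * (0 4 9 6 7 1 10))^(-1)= (0 10 9 5 6 7 16 3 1 13 8 15 2 4)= ((0 4 2 15 8 13 1 3 16 7 6 5 9 10))^(-1)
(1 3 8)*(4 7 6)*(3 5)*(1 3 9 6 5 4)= (1 4 7 5 9 6)(3 8)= [0, 4, 2, 8, 7, 9, 1, 5, 3, 6]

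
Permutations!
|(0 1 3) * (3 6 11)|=|(0 1 6 11 3)|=5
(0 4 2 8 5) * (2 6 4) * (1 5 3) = (0 2 8 3 1 5)(4 6) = [2, 5, 8, 1, 6, 0, 4, 7, 3]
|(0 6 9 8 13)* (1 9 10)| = 7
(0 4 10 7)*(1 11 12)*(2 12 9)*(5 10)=(0 4 5 10 7)(1 11 9 2 12)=[4, 11, 12, 3, 5, 10, 6, 0, 8, 2, 7, 9, 1]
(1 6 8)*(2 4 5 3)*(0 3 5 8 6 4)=(0 3 2)(1 4 8)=[3, 4, 0, 2, 8, 5, 6, 7, 1]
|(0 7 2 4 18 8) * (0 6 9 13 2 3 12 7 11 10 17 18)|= 33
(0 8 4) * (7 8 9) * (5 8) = (0 9 7 5 8 4) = [9, 1, 2, 3, 0, 8, 6, 5, 4, 7]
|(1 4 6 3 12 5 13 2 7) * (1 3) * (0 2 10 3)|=|(0 2 7)(1 4 6)(3 12 5 13 10)|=15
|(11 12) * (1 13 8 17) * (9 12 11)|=|(1 13 8 17)(9 12)|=4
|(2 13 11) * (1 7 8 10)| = 12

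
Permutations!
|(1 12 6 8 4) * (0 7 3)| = |(0 7 3)(1 12 6 8 4)| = 15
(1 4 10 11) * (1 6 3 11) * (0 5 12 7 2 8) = (0 5 12 7 2 8)(1 4 10)(3 11 6) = [5, 4, 8, 11, 10, 12, 3, 2, 0, 9, 1, 6, 7]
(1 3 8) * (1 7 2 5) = [0, 3, 5, 8, 4, 1, 6, 2, 7] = (1 3 8 7 2 5)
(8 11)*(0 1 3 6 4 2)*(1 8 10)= [8, 3, 0, 6, 2, 5, 4, 7, 11, 9, 1, 10]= (0 8 11 10 1 3 6 4 2)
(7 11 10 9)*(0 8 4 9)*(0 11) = (0 8 4 9 7)(10 11) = [8, 1, 2, 3, 9, 5, 6, 0, 4, 7, 11, 10]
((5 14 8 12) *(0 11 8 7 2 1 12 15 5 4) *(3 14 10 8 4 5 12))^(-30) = ((0 11 4)(1 3 14 7 2)(5 10 8 15 12))^(-30) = (15)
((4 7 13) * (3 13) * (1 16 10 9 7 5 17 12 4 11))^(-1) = (1 11 13 3 7 9 10 16)(4 12 17 5)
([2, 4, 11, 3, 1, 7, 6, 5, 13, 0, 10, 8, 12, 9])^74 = (0 11 13)(2 8 9)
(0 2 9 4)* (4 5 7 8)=(0 2 9 5 7 8 4)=[2, 1, 9, 3, 0, 7, 6, 8, 4, 5]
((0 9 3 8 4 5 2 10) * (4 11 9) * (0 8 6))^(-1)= ((0 4 5 2 10 8 11 9 3 6))^(-1)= (0 6 3 9 11 8 10 2 5 4)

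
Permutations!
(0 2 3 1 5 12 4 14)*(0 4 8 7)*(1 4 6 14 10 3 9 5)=(0 2 9 5 12 8 7)(3 4 10)(6 14)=[2, 1, 9, 4, 10, 12, 14, 0, 7, 5, 3, 11, 8, 13, 6]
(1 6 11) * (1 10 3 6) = (3 6 11 10) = [0, 1, 2, 6, 4, 5, 11, 7, 8, 9, 3, 10]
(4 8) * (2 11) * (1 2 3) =(1 2 11 3)(4 8) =[0, 2, 11, 1, 8, 5, 6, 7, 4, 9, 10, 3]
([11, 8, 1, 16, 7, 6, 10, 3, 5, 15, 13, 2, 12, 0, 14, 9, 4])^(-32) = (16)(0 8 13 1 10 2 6 11 5)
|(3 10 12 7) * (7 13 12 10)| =|(3 7)(12 13)| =2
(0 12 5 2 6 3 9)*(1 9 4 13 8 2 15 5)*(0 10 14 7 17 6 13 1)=(0 12)(1 9 10 14 7 17 6 3 4)(2 13 8)(5 15)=[12, 9, 13, 4, 1, 15, 3, 17, 2, 10, 14, 11, 0, 8, 7, 5, 16, 6]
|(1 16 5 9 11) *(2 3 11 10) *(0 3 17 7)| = 11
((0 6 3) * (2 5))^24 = ((0 6 3)(2 5))^24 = (6)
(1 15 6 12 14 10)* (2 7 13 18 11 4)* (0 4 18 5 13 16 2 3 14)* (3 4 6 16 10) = (0 6 12)(1 15 16 2 7 10)(3 14)(5 13)(11 18) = [6, 15, 7, 14, 4, 13, 12, 10, 8, 9, 1, 18, 0, 5, 3, 16, 2, 17, 11]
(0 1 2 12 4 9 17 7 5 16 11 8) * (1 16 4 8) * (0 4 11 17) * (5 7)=(0 16 17 5 11 1 2 12 8 4 9)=[16, 2, 12, 3, 9, 11, 6, 7, 4, 0, 10, 1, 8, 13, 14, 15, 17, 5]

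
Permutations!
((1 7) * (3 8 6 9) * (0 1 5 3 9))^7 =(9)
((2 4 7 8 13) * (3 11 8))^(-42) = ((2 4 7 3 11 8 13))^(-42) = (13)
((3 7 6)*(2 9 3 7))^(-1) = (2 3 9)(6 7)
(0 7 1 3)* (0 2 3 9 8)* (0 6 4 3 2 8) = (0 7 1 9)(3 8 6 4) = [7, 9, 2, 8, 3, 5, 4, 1, 6, 0]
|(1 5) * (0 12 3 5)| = 5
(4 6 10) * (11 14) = [0, 1, 2, 3, 6, 5, 10, 7, 8, 9, 4, 14, 12, 13, 11] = (4 6 10)(11 14)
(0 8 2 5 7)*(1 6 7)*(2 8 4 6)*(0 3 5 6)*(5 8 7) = (0 4)(1 2 6 5)(3 8 7) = [4, 2, 6, 8, 0, 1, 5, 3, 7]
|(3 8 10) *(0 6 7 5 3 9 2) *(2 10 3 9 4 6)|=|(0 2)(3 8)(4 6 7 5 9 10)|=6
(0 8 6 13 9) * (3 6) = (0 8 3 6 13 9) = [8, 1, 2, 6, 4, 5, 13, 7, 3, 0, 10, 11, 12, 9]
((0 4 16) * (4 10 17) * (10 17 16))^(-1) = ((0 17 4 10 16))^(-1) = (0 16 10 4 17)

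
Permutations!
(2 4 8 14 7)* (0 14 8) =(0 14 7 2 4) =[14, 1, 4, 3, 0, 5, 6, 2, 8, 9, 10, 11, 12, 13, 7]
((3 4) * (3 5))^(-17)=(3 4 5)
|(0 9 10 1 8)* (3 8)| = |(0 9 10 1 3 8)| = 6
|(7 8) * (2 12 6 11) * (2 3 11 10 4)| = 10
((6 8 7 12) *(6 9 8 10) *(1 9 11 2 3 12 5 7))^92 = (12)(1 8 9)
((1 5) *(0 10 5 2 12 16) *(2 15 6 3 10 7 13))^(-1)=(0 16 12 2 13 7)(1 5 10 3 6 15)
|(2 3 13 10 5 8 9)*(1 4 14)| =21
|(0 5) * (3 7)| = 2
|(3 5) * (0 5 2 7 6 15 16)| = 8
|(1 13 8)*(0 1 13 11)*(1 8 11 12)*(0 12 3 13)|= |(0 8)(1 3 13 11 12)|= 10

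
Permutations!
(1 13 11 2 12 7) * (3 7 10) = (1 13 11 2 12 10 3 7) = [0, 13, 12, 7, 4, 5, 6, 1, 8, 9, 3, 2, 10, 11]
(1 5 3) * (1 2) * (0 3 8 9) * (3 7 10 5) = (0 7 10 5 8 9)(1 3 2) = [7, 3, 1, 2, 4, 8, 6, 10, 9, 0, 5]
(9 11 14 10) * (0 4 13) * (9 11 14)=(0 4 13)(9 14 10 11)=[4, 1, 2, 3, 13, 5, 6, 7, 8, 14, 11, 9, 12, 0, 10]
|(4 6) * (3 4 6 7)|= 3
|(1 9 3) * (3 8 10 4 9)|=|(1 3)(4 9 8 10)|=4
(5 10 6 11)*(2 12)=[0, 1, 12, 3, 4, 10, 11, 7, 8, 9, 6, 5, 2]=(2 12)(5 10 6 11)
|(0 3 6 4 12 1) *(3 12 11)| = |(0 12 1)(3 6 4 11)| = 12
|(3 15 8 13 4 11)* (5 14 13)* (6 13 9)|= 10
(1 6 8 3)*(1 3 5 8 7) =[0, 6, 2, 3, 4, 8, 7, 1, 5] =(1 6 7)(5 8)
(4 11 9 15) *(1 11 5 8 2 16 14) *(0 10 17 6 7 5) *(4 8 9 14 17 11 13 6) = (0 10 11 14 1 13 6 7 5 9 15 8 2 16 17 4) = [10, 13, 16, 3, 0, 9, 7, 5, 2, 15, 11, 14, 12, 6, 1, 8, 17, 4]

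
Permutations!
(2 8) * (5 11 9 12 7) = [0, 1, 8, 3, 4, 11, 6, 5, 2, 12, 10, 9, 7] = (2 8)(5 11 9 12 7)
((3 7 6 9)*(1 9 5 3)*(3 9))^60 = ((1 3 7 6 5 9))^60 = (9)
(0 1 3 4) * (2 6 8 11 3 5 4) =(0 1 5 4)(2 6 8 11 3) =[1, 5, 6, 2, 0, 4, 8, 7, 11, 9, 10, 3]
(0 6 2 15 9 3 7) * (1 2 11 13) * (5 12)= (0 6 11 13 1 2 15 9 3 7)(5 12)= [6, 2, 15, 7, 4, 12, 11, 0, 8, 3, 10, 13, 5, 1, 14, 9]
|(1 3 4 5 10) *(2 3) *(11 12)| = |(1 2 3 4 5 10)(11 12)| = 6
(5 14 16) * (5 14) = (14 16) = [0, 1, 2, 3, 4, 5, 6, 7, 8, 9, 10, 11, 12, 13, 16, 15, 14]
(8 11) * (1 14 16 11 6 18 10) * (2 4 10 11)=[0, 14, 4, 3, 10, 5, 18, 7, 6, 9, 1, 8, 12, 13, 16, 15, 2, 17, 11]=(1 14 16 2 4 10)(6 18 11 8)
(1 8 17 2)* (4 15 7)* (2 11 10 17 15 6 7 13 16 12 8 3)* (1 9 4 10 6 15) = [0, 3, 9, 2, 15, 5, 7, 10, 1, 4, 17, 6, 8, 16, 14, 13, 12, 11] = (1 3 2 9 4 15 13 16 12 8)(6 7 10 17 11)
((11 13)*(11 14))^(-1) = (11 14 13)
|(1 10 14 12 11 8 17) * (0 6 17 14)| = 20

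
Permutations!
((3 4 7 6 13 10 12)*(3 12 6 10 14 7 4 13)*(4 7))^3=(3 4 6 14 10 13 7)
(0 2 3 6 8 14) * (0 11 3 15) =(0 2 15)(3 6 8 14 11) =[2, 1, 15, 6, 4, 5, 8, 7, 14, 9, 10, 3, 12, 13, 11, 0]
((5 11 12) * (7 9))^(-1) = ((5 11 12)(7 9))^(-1) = (5 12 11)(7 9)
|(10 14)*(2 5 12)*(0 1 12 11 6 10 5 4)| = 5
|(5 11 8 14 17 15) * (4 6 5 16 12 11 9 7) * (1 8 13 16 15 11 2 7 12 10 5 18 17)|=39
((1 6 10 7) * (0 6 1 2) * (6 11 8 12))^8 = ((0 11 8 12 6 10 7 2))^8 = (12)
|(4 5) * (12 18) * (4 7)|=6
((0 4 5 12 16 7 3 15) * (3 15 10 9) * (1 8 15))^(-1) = ((0 4 5 12 16 7 1 8 15)(3 10 9))^(-1) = (0 15 8 1 7 16 12 5 4)(3 9 10)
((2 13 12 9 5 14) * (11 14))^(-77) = ((2 13 12 9 5 11 14))^(-77) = (14)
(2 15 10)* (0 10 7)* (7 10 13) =(0 13 7)(2 15 10) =[13, 1, 15, 3, 4, 5, 6, 0, 8, 9, 2, 11, 12, 7, 14, 10]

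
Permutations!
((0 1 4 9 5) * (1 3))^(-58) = ((0 3 1 4 9 5))^(-58) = (0 1 9)(3 4 5)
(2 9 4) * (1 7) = (1 7)(2 9 4) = [0, 7, 9, 3, 2, 5, 6, 1, 8, 4]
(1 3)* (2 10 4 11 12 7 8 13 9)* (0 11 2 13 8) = [11, 3, 10, 1, 2, 5, 6, 0, 8, 13, 4, 12, 7, 9] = (0 11 12 7)(1 3)(2 10 4)(9 13)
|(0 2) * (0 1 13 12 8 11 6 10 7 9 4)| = |(0 2 1 13 12 8 11 6 10 7 9 4)| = 12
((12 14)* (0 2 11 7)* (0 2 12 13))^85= (0 12 14 13)(2 11 7)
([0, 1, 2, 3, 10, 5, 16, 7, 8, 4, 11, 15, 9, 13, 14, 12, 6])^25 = (4 10 11 15 12 9)(6 16)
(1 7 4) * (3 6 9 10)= (1 7 4)(3 6 9 10)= [0, 7, 2, 6, 1, 5, 9, 4, 8, 10, 3]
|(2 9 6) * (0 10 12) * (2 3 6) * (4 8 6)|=|(0 10 12)(2 9)(3 4 8 6)|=12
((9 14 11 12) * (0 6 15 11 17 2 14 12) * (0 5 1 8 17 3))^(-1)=(0 3 14 2 17 8 1 5 11 15 6)(9 12)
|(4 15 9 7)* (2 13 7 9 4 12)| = |(2 13 7 12)(4 15)| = 4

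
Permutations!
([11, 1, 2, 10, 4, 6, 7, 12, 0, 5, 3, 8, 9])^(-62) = [11, 1, 2, 3, 4, 12, 9, 5, 0, 7, 10, 8, 6]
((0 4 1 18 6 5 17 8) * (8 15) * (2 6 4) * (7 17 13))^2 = (0 6 13 17 8 2 5 7 15)(1 4 18)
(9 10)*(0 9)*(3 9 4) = (0 4 3 9 10) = [4, 1, 2, 9, 3, 5, 6, 7, 8, 10, 0]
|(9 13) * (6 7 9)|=|(6 7 9 13)|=4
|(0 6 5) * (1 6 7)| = |(0 7 1 6 5)| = 5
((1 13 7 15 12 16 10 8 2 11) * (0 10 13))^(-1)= (0 1 11 2 8 10)(7 13 16 12 15)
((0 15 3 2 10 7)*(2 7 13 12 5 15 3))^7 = (0 3 7)(2 10 13 12 5 15)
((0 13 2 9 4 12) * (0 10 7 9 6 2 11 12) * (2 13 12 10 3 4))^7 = (13)(0 4 3 12)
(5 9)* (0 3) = (0 3)(5 9) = [3, 1, 2, 0, 4, 9, 6, 7, 8, 5]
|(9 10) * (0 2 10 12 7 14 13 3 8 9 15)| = |(0 2 10 15)(3 8 9 12 7 14 13)| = 28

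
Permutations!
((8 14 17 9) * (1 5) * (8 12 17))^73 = (1 5)(8 14)(9 12 17)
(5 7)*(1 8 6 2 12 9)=(1 8 6 2 12 9)(5 7)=[0, 8, 12, 3, 4, 7, 2, 5, 6, 1, 10, 11, 9]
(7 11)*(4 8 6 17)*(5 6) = [0, 1, 2, 3, 8, 6, 17, 11, 5, 9, 10, 7, 12, 13, 14, 15, 16, 4] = (4 8 5 6 17)(7 11)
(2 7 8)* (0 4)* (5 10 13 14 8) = [4, 1, 7, 3, 0, 10, 6, 5, 2, 9, 13, 11, 12, 14, 8] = (0 4)(2 7 5 10 13 14 8)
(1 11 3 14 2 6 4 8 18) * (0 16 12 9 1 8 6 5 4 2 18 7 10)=(0 16 12 9 1 11 3 14 18 8 7 10)(2 5 4 6)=[16, 11, 5, 14, 6, 4, 2, 10, 7, 1, 0, 3, 9, 13, 18, 15, 12, 17, 8]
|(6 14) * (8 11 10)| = 6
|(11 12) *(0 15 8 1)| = 4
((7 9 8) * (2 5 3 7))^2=(2 3 9)(5 7 8)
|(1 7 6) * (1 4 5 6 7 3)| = |(7)(1 3)(4 5 6)| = 6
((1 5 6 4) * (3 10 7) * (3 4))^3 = (1 3 4 6 7 5 10)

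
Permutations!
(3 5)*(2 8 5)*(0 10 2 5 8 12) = (0 10 2 12)(3 5) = [10, 1, 12, 5, 4, 3, 6, 7, 8, 9, 2, 11, 0]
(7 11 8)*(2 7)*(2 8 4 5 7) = (4 5 7 11) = [0, 1, 2, 3, 5, 7, 6, 11, 8, 9, 10, 4]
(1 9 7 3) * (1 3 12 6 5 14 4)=(1 9 7 12 6 5 14 4)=[0, 9, 2, 3, 1, 14, 5, 12, 8, 7, 10, 11, 6, 13, 4]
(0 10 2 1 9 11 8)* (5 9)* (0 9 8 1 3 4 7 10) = (1 5 8 9 11)(2 3 4 7 10) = [0, 5, 3, 4, 7, 8, 6, 10, 9, 11, 2, 1]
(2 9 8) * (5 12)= [0, 1, 9, 3, 4, 12, 6, 7, 2, 8, 10, 11, 5]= (2 9 8)(5 12)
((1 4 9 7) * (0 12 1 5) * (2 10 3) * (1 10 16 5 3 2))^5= (0 5 16 2 10 12)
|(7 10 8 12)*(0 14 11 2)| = 4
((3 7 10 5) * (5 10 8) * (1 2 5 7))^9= (10)(1 2 5 3)(7 8)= ((10)(1 2 5 3)(7 8))^9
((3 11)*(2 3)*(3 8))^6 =((2 8 3 11))^6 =(2 3)(8 11)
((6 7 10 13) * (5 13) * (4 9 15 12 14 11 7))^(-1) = ((4 9 15 12 14 11 7 10 5 13 6))^(-1) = (4 6 13 5 10 7 11 14 12 15 9)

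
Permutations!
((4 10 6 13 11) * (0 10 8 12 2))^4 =(0 11 2 13 12 6 8 10 4)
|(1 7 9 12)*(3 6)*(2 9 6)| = 7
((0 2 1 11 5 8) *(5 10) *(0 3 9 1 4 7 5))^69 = (0 7 3 11 2 5 9 10 4 8 1)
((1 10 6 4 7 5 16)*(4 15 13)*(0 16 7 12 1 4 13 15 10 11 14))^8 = ((0 16 4 12 1 11 14)(5 7)(6 10))^8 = (0 16 4 12 1 11 14)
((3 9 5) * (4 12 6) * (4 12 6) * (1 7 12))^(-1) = ((1 7 12 4 6)(3 9 5))^(-1) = (1 6 4 12 7)(3 5 9)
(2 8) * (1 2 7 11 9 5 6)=[0, 2, 8, 3, 4, 6, 1, 11, 7, 5, 10, 9]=(1 2 8 7 11 9 5 6)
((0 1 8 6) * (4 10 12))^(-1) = (0 6 8 1)(4 12 10)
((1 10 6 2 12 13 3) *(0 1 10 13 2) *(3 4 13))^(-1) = (0 6 10 3 1)(2 12)(4 13)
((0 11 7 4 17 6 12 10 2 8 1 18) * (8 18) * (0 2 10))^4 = (18)(0 17 11 6 7 12 4)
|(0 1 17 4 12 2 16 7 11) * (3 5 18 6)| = 36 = |(0 1 17 4 12 2 16 7 11)(3 5 18 6)|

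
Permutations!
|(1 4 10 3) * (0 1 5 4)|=4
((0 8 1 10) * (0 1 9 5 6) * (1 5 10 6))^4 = (0 5 8 1 9 6 10)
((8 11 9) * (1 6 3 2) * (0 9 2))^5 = (0 1 8 3 2 9 6 11)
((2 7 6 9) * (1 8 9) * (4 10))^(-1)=(1 6 7 2 9 8)(4 10)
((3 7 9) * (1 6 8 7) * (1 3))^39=((1 6 8 7 9))^39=(1 9 7 8 6)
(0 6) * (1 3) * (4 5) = (0 6)(1 3)(4 5) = [6, 3, 2, 1, 5, 4, 0]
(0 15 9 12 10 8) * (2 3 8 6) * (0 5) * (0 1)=(0 15 9 12 10 6 2 3 8 5 1)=[15, 0, 3, 8, 4, 1, 2, 7, 5, 12, 6, 11, 10, 13, 14, 9]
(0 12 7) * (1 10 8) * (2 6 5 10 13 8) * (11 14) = (0 12 7)(1 13 8)(2 6 5 10)(11 14) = [12, 13, 6, 3, 4, 10, 5, 0, 1, 9, 2, 14, 7, 8, 11]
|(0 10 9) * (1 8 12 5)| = 12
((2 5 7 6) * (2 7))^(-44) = (7)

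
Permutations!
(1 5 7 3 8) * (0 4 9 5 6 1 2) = (0 4 9 5 7 3 8 2)(1 6) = [4, 6, 0, 8, 9, 7, 1, 3, 2, 5]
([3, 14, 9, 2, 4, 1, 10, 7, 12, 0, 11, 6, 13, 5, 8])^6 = (14)(0 2)(3 9)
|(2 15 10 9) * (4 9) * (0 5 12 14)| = 20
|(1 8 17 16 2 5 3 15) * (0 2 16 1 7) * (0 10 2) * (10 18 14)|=|(1 8 17)(2 5 3 15 7 18 14 10)|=24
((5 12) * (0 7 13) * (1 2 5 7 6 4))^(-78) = ((0 6 4 1 2 5 12 7 13))^(-78) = (0 1 12)(2 7 6)(4 5 13)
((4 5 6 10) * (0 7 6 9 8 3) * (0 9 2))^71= ((0 7 6 10 4 5 2)(3 9 8))^71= (0 7 6 10 4 5 2)(3 8 9)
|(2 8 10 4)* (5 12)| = 4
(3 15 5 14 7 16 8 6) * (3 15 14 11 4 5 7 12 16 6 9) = (3 14 12 16 8 9)(4 5 11)(6 15 7) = [0, 1, 2, 14, 5, 11, 15, 6, 9, 3, 10, 4, 16, 13, 12, 7, 8]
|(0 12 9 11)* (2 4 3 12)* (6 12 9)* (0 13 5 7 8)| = 10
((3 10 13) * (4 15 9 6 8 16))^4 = (3 10 13)(4 8 9)(6 15 16)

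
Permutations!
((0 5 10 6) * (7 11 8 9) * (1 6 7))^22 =(0 11 6 7 1 10 9 5 8)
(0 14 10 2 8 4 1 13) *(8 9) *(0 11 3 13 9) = [14, 9, 0, 13, 1, 5, 6, 7, 4, 8, 2, 3, 12, 11, 10] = (0 14 10 2)(1 9 8 4)(3 13 11)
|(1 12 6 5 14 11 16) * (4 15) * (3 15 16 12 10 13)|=35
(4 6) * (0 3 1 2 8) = (0 3 1 2 8)(4 6) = [3, 2, 8, 1, 6, 5, 4, 7, 0]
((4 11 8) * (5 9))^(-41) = ((4 11 8)(5 9))^(-41) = (4 11 8)(5 9)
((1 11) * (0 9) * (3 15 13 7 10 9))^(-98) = ((0 3 15 13 7 10 9)(1 11))^(-98) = (15)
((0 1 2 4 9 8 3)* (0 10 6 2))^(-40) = ((0 1)(2 4 9 8 3 10 6))^(-40) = (2 9 3 6 4 8 10)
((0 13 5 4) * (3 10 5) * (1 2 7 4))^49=(0 5 4 10 7 3 2 13 1)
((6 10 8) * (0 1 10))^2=((0 1 10 8 6))^2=(0 10 6 1 8)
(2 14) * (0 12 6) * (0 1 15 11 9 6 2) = [12, 15, 14, 3, 4, 5, 1, 7, 8, 6, 10, 9, 2, 13, 0, 11] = (0 12 2 14)(1 15 11 9 6)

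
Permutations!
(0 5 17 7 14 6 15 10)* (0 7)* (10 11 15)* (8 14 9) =[5, 1, 2, 3, 4, 17, 10, 9, 14, 8, 7, 15, 12, 13, 6, 11, 16, 0] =(0 5 17)(6 10 7 9 8 14)(11 15)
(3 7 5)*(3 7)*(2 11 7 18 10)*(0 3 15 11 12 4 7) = [3, 1, 12, 15, 7, 18, 6, 5, 8, 9, 2, 0, 4, 13, 14, 11, 16, 17, 10] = (0 3 15 11)(2 12 4 7 5 18 10)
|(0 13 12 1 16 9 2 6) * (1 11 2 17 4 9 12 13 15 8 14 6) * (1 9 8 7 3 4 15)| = |(0 1 16 12 11 2 9 17 15 7 3 4 8 14 6)| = 15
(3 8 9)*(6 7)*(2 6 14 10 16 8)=(2 6 7 14 10 16 8 9 3)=[0, 1, 6, 2, 4, 5, 7, 14, 9, 3, 16, 11, 12, 13, 10, 15, 8]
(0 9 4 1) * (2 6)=[9, 0, 6, 3, 1, 5, 2, 7, 8, 4]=(0 9 4 1)(2 6)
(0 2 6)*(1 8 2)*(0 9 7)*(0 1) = (1 8 2 6 9 7) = [0, 8, 6, 3, 4, 5, 9, 1, 2, 7]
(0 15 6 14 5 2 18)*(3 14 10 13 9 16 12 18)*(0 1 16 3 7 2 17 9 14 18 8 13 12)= (0 15 6 10 12 8 13 14 5 17 9 3 18 1 16)(2 7)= [15, 16, 7, 18, 4, 17, 10, 2, 13, 3, 12, 11, 8, 14, 5, 6, 0, 9, 1]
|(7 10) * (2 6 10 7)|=|(2 6 10)|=3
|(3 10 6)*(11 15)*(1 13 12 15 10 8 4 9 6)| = 30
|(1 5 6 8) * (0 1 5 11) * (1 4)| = |(0 4 1 11)(5 6 8)| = 12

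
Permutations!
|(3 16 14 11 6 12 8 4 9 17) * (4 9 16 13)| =11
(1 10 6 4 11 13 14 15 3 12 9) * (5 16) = [0, 10, 2, 12, 11, 16, 4, 7, 8, 1, 6, 13, 9, 14, 15, 3, 5] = (1 10 6 4 11 13 14 15 3 12 9)(5 16)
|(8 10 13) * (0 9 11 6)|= |(0 9 11 6)(8 10 13)|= 12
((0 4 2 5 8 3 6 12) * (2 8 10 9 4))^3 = ((0 2 5 10 9 4 8 3 6 12))^3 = (0 10 8 12 5 4 6 2 9 3)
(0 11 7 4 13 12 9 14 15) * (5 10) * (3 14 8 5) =[11, 1, 2, 14, 13, 10, 6, 4, 5, 8, 3, 7, 9, 12, 15, 0] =(0 11 7 4 13 12 9 8 5 10 3 14 15)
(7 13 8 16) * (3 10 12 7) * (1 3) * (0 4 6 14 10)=(0 4 6 14 10 12 7 13 8 16 1 3)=[4, 3, 2, 0, 6, 5, 14, 13, 16, 9, 12, 11, 7, 8, 10, 15, 1]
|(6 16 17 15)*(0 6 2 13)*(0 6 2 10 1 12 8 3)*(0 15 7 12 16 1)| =13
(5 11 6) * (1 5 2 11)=(1 5)(2 11 6)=[0, 5, 11, 3, 4, 1, 2, 7, 8, 9, 10, 6]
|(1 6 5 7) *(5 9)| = 5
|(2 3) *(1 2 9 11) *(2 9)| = 6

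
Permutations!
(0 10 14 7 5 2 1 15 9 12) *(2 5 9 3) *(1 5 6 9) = (0 10 14 7 1 15 3 2 5 6 9 12) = [10, 15, 5, 2, 4, 6, 9, 1, 8, 12, 14, 11, 0, 13, 7, 3]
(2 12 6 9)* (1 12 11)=(1 12 6 9 2 11)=[0, 12, 11, 3, 4, 5, 9, 7, 8, 2, 10, 1, 6]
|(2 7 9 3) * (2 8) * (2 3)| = |(2 7 9)(3 8)| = 6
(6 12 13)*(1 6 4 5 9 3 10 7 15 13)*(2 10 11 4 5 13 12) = (1 6 2 10 7 15 12)(3 11 4 13 5 9) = [0, 6, 10, 11, 13, 9, 2, 15, 8, 3, 7, 4, 1, 5, 14, 12]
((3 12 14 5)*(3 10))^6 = ((3 12 14 5 10))^6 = (3 12 14 5 10)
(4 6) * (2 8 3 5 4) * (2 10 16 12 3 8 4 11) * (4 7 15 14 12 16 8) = [0, 1, 7, 5, 6, 11, 10, 15, 4, 9, 8, 2, 3, 13, 12, 14, 16] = (16)(2 7 15 14 12 3 5 11)(4 6 10 8)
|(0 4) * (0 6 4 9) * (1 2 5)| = 6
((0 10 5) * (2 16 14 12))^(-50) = (0 10 5)(2 14)(12 16)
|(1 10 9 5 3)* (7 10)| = 6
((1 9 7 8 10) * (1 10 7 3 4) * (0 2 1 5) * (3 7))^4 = (10)(0 7 5 9 4 1 3 2 8)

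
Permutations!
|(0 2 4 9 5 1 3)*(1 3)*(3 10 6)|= |(0 2 4 9 5 10 6 3)|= 8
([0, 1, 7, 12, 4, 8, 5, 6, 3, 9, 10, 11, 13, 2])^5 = (2 3 6 13 8 7 12 5)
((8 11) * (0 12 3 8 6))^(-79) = (0 6 11 8 3 12)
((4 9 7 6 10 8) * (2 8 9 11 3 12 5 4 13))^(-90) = (13)(6 9)(7 10)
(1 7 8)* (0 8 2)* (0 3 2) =(0 8 1 7)(2 3) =[8, 7, 3, 2, 4, 5, 6, 0, 1]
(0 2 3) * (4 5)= (0 2 3)(4 5)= [2, 1, 3, 0, 5, 4]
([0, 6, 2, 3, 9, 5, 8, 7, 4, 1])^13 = (1 4 6 9 8)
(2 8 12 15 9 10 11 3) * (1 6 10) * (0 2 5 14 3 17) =(0 2 8 12 15 9 1 6 10 11 17)(3 5 14) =[2, 6, 8, 5, 4, 14, 10, 7, 12, 1, 11, 17, 15, 13, 3, 9, 16, 0]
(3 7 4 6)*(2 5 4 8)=(2 5 4 6 3 7 8)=[0, 1, 5, 7, 6, 4, 3, 8, 2]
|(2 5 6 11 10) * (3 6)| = 6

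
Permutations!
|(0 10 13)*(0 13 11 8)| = |(13)(0 10 11 8)| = 4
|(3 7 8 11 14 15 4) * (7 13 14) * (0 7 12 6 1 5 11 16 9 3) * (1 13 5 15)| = |(0 7 8 16 9 3 5 11 12 6 13 14 1 15 4)| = 15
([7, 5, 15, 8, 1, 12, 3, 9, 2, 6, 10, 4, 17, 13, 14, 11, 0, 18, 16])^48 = (18)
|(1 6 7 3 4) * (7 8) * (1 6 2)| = |(1 2)(3 4 6 8 7)| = 10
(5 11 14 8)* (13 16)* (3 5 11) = (3 5)(8 11 14)(13 16) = [0, 1, 2, 5, 4, 3, 6, 7, 11, 9, 10, 14, 12, 16, 8, 15, 13]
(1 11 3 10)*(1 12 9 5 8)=[0, 11, 2, 10, 4, 8, 6, 7, 1, 5, 12, 3, 9]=(1 11 3 10 12 9 5 8)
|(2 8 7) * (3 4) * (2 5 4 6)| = 7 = |(2 8 7 5 4 3 6)|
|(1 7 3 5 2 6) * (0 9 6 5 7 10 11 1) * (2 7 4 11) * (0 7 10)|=24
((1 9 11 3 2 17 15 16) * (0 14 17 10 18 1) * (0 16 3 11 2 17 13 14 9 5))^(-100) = (0 1 10 9 5 18 2)(3 15 17)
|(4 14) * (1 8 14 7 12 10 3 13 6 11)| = 11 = |(1 8 14 4 7 12 10 3 13 6 11)|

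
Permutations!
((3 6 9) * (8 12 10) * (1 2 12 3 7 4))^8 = ((1 2 12 10 8 3 6 9 7 4))^8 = (1 7 6 8 12)(2 4 9 3 10)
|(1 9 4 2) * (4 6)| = |(1 9 6 4 2)| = 5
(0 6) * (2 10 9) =[6, 1, 10, 3, 4, 5, 0, 7, 8, 2, 9] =(0 6)(2 10 9)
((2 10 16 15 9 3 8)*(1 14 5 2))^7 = (1 9 10 14 3 16 5 8 15 2)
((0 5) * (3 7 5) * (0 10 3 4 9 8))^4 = ((0 4 9 8)(3 7 5 10))^4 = (10)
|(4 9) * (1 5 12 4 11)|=|(1 5 12 4 9 11)|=6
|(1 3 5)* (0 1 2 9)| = 6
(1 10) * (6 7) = [0, 10, 2, 3, 4, 5, 7, 6, 8, 9, 1] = (1 10)(6 7)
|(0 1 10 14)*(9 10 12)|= |(0 1 12 9 10 14)|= 6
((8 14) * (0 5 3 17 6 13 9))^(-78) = (0 9 13 6 17 3 5)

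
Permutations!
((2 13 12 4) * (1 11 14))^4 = ((1 11 14)(2 13 12 4))^4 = (1 11 14)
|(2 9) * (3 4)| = 2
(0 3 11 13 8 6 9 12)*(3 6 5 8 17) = (0 6 9 12)(3 11 13 17)(5 8) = [6, 1, 2, 11, 4, 8, 9, 7, 5, 12, 10, 13, 0, 17, 14, 15, 16, 3]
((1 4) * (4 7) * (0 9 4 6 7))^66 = (0 4)(1 9)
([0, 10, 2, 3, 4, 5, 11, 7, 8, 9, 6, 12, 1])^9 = (1 12 11 6 10)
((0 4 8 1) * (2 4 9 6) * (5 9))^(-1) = ((0 5 9 6 2 4 8 1))^(-1) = (0 1 8 4 2 6 9 5)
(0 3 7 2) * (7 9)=(0 3 9 7 2)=[3, 1, 0, 9, 4, 5, 6, 2, 8, 7]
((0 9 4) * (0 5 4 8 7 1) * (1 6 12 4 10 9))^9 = (0 1)(4 5 10 9 8 7 6 12)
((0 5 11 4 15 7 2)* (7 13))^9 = (0 5 11 4 15 13 7 2)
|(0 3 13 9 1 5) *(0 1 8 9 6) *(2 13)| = 10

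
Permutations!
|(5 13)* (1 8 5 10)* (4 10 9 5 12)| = |(1 8 12 4 10)(5 13 9)| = 15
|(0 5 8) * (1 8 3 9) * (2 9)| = |(0 5 3 2 9 1 8)| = 7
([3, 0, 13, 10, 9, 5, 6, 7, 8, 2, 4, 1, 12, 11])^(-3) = [13, 2, 10, 11, 0, 5, 6, 7, 8, 3, 1, 9, 12, 4]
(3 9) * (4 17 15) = [0, 1, 2, 9, 17, 5, 6, 7, 8, 3, 10, 11, 12, 13, 14, 4, 16, 15] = (3 9)(4 17 15)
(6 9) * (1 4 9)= [0, 4, 2, 3, 9, 5, 1, 7, 8, 6]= (1 4 9 6)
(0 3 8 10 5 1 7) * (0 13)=(0 3 8 10 5 1 7 13)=[3, 7, 2, 8, 4, 1, 6, 13, 10, 9, 5, 11, 12, 0]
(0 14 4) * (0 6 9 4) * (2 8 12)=[14, 1, 8, 3, 6, 5, 9, 7, 12, 4, 10, 11, 2, 13, 0]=(0 14)(2 8 12)(4 6 9)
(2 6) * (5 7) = (2 6)(5 7) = [0, 1, 6, 3, 4, 7, 2, 5]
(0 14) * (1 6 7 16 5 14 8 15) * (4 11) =(0 8 15 1 6 7 16 5 14)(4 11) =[8, 6, 2, 3, 11, 14, 7, 16, 15, 9, 10, 4, 12, 13, 0, 1, 5]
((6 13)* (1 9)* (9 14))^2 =((1 14 9)(6 13))^2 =(1 9 14)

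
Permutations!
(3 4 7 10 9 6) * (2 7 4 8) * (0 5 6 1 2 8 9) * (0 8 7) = (0 5 6 3 9 1 2)(7 10 8) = [5, 2, 0, 9, 4, 6, 3, 10, 7, 1, 8]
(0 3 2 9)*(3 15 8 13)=(0 15 8 13 3 2 9)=[15, 1, 9, 2, 4, 5, 6, 7, 13, 0, 10, 11, 12, 3, 14, 8]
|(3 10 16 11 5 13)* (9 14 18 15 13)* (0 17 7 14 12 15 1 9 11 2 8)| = 30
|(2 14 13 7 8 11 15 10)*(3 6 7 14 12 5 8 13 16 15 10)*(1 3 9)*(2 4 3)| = |(1 2 12 5 8 11 10 4 3 6 7 13 14 16 15 9)| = 16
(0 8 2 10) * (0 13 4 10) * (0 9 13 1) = (0 8 2 9 13 4 10 1) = [8, 0, 9, 3, 10, 5, 6, 7, 2, 13, 1, 11, 12, 4]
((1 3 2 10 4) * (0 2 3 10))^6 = ((0 2)(1 10 4))^6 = (10)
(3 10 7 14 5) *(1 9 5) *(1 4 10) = (1 9 5 3)(4 10 7 14) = [0, 9, 2, 1, 10, 3, 6, 14, 8, 5, 7, 11, 12, 13, 4]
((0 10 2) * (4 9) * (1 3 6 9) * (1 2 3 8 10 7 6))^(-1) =((0 7 6 9 4 2)(1 8 10 3))^(-1) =(0 2 4 9 6 7)(1 3 10 8)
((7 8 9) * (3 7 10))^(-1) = (3 10 9 8 7)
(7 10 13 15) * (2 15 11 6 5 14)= (2 15 7 10 13 11 6 5 14)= [0, 1, 15, 3, 4, 14, 5, 10, 8, 9, 13, 6, 12, 11, 2, 7]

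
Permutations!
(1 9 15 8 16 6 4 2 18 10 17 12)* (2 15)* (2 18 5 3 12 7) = (1 9 18 10 17 7 2 5 3 12)(4 15 8 16 6) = [0, 9, 5, 12, 15, 3, 4, 2, 16, 18, 17, 11, 1, 13, 14, 8, 6, 7, 10]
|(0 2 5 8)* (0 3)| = |(0 2 5 8 3)| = 5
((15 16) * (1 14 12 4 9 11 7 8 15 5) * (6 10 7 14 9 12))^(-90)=((1 9 11 14 6 10 7 8 15 16 5)(4 12))^(-90)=(1 16 8 10 14 9 5 15 7 6 11)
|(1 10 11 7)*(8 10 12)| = |(1 12 8 10 11 7)| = 6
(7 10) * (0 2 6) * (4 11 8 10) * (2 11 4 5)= [11, 1, 6, 3, 4, 2, 0, 5, 10, 9, 7, 8]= (0 11 8 10 7 5 2 6)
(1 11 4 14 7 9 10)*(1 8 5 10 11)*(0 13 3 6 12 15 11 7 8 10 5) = [13, 1, 2, 6, 14, 5, 12, 9, 0, 7, 10, 4, 15, 3, 8, 11] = (0 13 3 6 12 15 11 4 14 8)(7 9)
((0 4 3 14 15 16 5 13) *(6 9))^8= ((0 4 3 14 15 16 5 13)(6 9))^8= (16)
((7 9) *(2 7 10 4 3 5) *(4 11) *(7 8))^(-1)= ((2 8 7 9 10 11 4 3 5))^(-1)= (2 5 3 4 11 10 9 7 8)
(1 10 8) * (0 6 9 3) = (0 6 9 3)(1 10 8) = [6, 10, 2, 0, 4, 5, 9, 7, 1, 3, 8]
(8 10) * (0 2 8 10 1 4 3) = (10)(0 2 8 1 4 3) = [2, 4, 8, 0, 3, 5, 6, 7, 1, 9, 10]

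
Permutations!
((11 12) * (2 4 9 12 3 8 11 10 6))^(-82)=((2 4 9 12 10 6)(3 8 11))^(-82)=(2 9 10)(3 11 8)(4 12 6)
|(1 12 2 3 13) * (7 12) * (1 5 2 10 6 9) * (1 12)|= |(1 7)(2 3 13 5)(6 9 12 10)|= 4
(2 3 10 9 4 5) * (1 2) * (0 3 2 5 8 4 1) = (0 3 10 9 1 5)(4 8) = [3, 5, 2, 10, 8, 0, 6, 7, 4, 1, 9]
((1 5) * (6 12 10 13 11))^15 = ((1 5)(6 12 10 13 11))^15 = (13)(1 5)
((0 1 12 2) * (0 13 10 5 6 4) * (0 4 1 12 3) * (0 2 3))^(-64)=((0 12 3 2 13 10 5 6 1))^(-64)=(0 1 6 5 10 13 2 3 12)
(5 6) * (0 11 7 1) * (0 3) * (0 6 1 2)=(0 11 7 2)(1 3 6 5)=[11, 3, 0, 6, 4, 1, 5, 2, 8, 9, 10, 7]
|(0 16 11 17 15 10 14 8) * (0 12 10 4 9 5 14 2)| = 13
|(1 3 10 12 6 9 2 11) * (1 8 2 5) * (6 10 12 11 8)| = 8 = |(1 3 12 10 11 6 9 5)(2 8)|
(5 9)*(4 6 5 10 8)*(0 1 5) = (0 1 5 9 10 8 4 6) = [1, 5, 2, 3, 6, 9, 0, 7, 4, 10, 8]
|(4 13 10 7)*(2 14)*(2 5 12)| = 4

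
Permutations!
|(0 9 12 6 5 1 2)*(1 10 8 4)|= 10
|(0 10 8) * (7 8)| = |(0 10 7 8)| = 4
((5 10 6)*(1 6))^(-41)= ((1 6 5 10))^(-41)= (1 10 5 6)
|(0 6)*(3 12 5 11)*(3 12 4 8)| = |(0 6)(3 4 8)(5 11 12)| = 6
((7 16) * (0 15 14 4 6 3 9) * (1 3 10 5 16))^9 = (0 1 5 4)(3 16 6 15)(7 10 14 9)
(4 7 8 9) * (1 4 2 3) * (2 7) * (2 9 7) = (1 4 9 2 3)(7 8) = [0, 4, 3, 1, 9, 5, 6, 8, 7, 2]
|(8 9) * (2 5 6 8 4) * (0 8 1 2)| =4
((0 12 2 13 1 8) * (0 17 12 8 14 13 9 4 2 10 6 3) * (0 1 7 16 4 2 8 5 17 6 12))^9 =(17)(2 9)(10 12) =((0 5 17)(1 14 13 7 16 4 8 6 3)(2 9)(10 12))^9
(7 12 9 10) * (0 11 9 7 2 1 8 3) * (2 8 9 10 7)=(0 11 10 8 3)(1 9 7 12 2)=[11, 9, 1, 0, 4, 5, 6, 12, 3, 7, 8, 10, 2]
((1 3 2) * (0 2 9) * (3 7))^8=((0 2 1 7 3 9))^8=(0 1 3)(2 7 9)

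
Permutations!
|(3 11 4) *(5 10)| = |(3 11 4)(5 10)| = 6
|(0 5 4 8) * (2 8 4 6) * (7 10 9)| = 15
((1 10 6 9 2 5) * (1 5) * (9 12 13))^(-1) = ((1 10 6 12 13 9 2))^(-1) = (1 2 9 13 12 6 10)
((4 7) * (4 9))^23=(4 9 7)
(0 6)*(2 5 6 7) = (0 7 2 5 6) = [7, 1, 5, 3, 4, 6, 0, 2]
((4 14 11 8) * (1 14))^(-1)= ((1 14 11 8 4))^(-1)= (1 4 8 11 14)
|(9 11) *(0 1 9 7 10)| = 6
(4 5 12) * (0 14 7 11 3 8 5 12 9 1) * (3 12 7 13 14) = (0 3 8 5 9 1)(4 7 11 12)(13 14) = [3, 0, 2, 8, 7, 9, 6, 11, 5, 1, 10, 12, 4, 14, 13]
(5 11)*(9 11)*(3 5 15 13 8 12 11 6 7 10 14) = [0, 1, 2, 5, 4, 9, 7, 10, 12, 6, 14, 15, 11, 8, 3, 13] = (3 5 9 6 7 10 14)(8 12 11 15 13)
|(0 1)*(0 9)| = |(0 1 9)| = 3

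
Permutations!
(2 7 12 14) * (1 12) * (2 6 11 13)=(1 12 14 6 11 13 2 7)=[0, 12, 7, 3, 4, 5, 11, 1, 8, 9, 10, 13, 14, 2, 6]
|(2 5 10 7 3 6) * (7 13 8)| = 8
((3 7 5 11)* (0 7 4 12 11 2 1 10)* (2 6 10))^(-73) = (0 5 10 7 6)(1 2)(3 11 12 4)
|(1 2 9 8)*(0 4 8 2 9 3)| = 7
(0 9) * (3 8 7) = (0 9)(3 8 7) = [9, 1, 2, 8, 4, 5, 6, 3, 7, 0]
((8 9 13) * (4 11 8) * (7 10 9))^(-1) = (4 13 9 10 7 8 11)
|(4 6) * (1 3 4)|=|(1 3 4 6)|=4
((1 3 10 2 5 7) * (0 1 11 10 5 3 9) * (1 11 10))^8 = (11)(2 7 3 10 5)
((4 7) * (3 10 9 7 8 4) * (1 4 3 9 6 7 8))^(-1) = ((1 4)(3 10 6 7 9 8))^(-1) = (1 4)(3 8 9 7 6 10)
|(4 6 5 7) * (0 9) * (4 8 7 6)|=2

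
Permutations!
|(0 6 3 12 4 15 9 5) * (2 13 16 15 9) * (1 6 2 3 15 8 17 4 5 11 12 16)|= |(0 2 13 1 6 15 3 16 8 17 4 9 11 12 5)|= 15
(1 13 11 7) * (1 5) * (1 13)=(5 13 11 7)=[0, 1, 2, 3, 4, 13, 6, 5, 8, 9, 10, 7, 12, 11]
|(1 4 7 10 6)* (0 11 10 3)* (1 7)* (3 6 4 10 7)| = |(0 11 7 6 3)(1 10 4)| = 15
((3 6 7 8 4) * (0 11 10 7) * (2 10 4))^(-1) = (0 6 3 4 11)(2 8 7 10)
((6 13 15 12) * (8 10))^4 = (15)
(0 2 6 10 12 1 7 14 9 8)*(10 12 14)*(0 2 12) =(0 12 1 7 10 14 9 8 2 6) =[12, 7, 6, 3, 4, 5, 0, 10, 2, 8, 14, 11, 1, 13, 9]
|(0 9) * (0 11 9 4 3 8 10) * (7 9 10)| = |(0 4 3 8 7 9 11 10)| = 8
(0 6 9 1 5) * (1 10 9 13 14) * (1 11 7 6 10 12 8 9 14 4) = (0 10 14 11 7 6 13 4 1 5)(8 9 12) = [10, 5, 2, 3, 1, 0, 13, 6, 9, 12, 14, 7, 8, 4, 11]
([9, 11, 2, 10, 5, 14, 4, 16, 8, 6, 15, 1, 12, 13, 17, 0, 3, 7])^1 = (0 9 6 4 5 14 17 7 16 3 10 15)(1 11)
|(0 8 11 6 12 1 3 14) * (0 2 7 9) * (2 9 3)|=11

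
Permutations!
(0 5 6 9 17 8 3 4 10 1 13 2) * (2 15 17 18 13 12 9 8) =[5, 12, 0, 4, 10, 6, 8, 7, 3, 18, 1, 11, 9, 15, 14, 17, 16, 2, 13] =(0 5 6 8 3 4 10 1 12 9 18 13 15 17 2)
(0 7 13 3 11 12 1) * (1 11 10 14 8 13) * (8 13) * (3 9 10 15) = (0 7 1)(3 15)(9 10 14 13)(11 12) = [7, 0, 2, 15, 4, 5, 6, 1, 8, 10, 14, 12, 11, 9, 13, 3]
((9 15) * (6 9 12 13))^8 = (6 12 9 13 15)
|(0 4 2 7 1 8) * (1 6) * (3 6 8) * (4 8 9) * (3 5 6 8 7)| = |(0 7 9 4 2 3 8)(1 5 6)| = 21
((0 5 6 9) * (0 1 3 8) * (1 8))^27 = ((0 5 6 9 8)(1 3))^27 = (0 6 8 5 9)(1 3)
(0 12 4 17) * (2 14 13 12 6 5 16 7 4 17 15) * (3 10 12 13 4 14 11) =(0 6 5 16 7 14 4 15 2 11 3 10 12 17) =[6, 1, 11, 10, 15, 16, 5, 14, 8, 9, 12, 3, 17, 13, 4, 2, 7, 0]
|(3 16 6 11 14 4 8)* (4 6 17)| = 15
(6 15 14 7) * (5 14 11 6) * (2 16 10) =[0, 1, 16, 3, 4, 14, 15, 5, 8, 9, 2, 6, 12, 13, 7, 11, 10] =(2 16 10)(5 14 7)(6 15 11)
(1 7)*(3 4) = (1 7)(3 4) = [0, 7, 2, 4, 3, 5, 6, 1]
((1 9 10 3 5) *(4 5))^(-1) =((1 9 10 3 4 5))^(-1) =(1 5 4 3 10 9)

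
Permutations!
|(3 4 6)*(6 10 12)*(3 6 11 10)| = 6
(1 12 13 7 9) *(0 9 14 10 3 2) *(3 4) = (0 9 1 12 13 7 14 10 4 3 2) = [9, 12, 0, 2, 3, 5, 6, 14, 8, 1, 4, 11, 13, 7, 10]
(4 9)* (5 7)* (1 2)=(1 2)(4 9)(5 7)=[0, 2, 1, 3, 9, 7, 6, 5, 8, 4]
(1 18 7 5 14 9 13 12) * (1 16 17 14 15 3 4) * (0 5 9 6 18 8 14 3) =[5, 8, 2, 4, 1, 15, 18, 9, 14, 13, 10, 11, 16, 12, 6, 0, 17, 3, 7] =(0 5 15)(1 8 14 6 18 7 9 13 12 16 17 3 4)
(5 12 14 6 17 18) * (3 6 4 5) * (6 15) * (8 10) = (3 15 6 17 18)(4 5 12 14)(8 10) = [0, 1, 2, 15, 5, 12, 17, 7, 10, 9, 8, 11, 14, 13, 4, 6, 16, 18, 3]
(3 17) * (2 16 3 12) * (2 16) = (3 17 12 16) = [0, 1, 2, 17, 4, 5, 6, 7, 8, 9, 10, 11, 16, 13, 14, 15, 3, 12]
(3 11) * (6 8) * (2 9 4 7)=(2 9 4 7)(3 11)(6 8)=[0, 1, 9, 11, 7, 5, 8, 2, 6, 4, 10, 3]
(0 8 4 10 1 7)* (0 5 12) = (0 8 4 10 1 7 5 12) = [8, 7, 2, 3, 10, 12, 6, 5, 4, 9, 1, 11, 0]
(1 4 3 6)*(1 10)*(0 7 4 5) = (0 7 4 3 6 10 1 5) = [7, 5, 2, 6, 3, 0, 10, 4, 8, 9, 1]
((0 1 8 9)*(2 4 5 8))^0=(9)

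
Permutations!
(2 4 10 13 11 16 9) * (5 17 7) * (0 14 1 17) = (0 14 1 17 7 5)(2 4 10 13 11 16 9) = [14, 17, 4, 3, 10, 0, 6, 5, 8, 2, 13, 16, 12, 11, 1, 15, 9, 7]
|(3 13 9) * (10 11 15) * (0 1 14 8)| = |(0 1 14 8)(3 13 9)(10 11 15)| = 12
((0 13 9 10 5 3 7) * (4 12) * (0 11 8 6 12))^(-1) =(0 4 12 6 8 11 7 3 5 10 9 13) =((0 13 9 10 5 3 7 11 8 6 12 4))^(-1)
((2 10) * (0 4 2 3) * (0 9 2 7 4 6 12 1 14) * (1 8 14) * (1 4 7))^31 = (0 6 12 8 14)(1 4)(2 9 3 10)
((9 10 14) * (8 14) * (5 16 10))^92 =((5 16 10 8 14 9))^92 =(5 10 14)(8 9 16)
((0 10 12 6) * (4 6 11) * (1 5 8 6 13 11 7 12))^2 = (0 1 8)(4 11 13)(5 6 10)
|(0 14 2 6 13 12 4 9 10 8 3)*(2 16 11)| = |(0 14 16 11 2 6 13 12 4 9 10 8 3)| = 13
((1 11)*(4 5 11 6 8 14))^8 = ((1 6 8 14 4 5 11))^8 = (1 6 8 14 4 5 11)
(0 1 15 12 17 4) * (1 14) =(0 14 1 15 12 17 4) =[14, 15, 2, 3, 0, 5, 6, 7, 8, 9, 10, 11, 17, 13, 1, 12, 16, 4]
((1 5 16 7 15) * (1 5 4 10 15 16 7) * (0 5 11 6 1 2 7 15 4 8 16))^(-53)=((0 5 15 11 6 1 8 16 2 7)(4 10))^(-53)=(0 16 6 5 2 1 15 7 8 11)(4 10)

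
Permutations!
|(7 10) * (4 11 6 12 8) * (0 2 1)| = 30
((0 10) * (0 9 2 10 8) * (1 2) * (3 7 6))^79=((0 8)(1 2 10 9)(3 7 6))^79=(0 8)(1 9 10 2)(3 7 6)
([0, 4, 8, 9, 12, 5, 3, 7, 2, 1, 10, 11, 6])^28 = [0, 3, 2, 12, 9, 5, 4, 7, 8, 6, 10, 11, 1]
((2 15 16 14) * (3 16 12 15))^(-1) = ((2 3 16 14)(12 15))^(-1) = (2 14 16 3)(12 15)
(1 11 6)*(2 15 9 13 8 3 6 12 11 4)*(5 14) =(1 4 2 15 9 13 8 3 6)(5 14)(11 12) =[0, 4, 15, 6, 2, 14, 1, 7, 3, 13, 10, 12, 11, 8, 5, 9]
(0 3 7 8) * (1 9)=(0 3 7 8)(1 9)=[3, 9, 2, 7, 4, 5, 6, 8, 0, 1]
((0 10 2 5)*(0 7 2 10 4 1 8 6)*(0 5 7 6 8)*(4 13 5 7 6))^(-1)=(0 1 4 5 13)(2 7 6)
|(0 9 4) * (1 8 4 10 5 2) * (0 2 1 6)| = 9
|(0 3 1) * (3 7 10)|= |(0 7 10 3 1)|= 5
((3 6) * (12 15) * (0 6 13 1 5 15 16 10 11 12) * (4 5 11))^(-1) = ((0 6 3 13 1 11 12 16 10 4 5 15))^(-1) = (0 15 5 4 10 16 12 11 1 13 3 6)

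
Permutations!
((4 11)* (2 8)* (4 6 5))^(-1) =((2 8)(4 11 6 5))^(-1) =(2 8)(4 5 6 11)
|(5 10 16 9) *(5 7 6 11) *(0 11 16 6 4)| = 9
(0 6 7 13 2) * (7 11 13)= (0 6 11 13 2)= [6, 1, 0, 3, 4, 5, 11, 7, 8, 9, 10, 13, 12, 2]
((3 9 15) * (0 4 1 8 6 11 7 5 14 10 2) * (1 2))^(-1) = ((0 4 2)(1 8 6 11 7 5 14 10)(3 9 15))^(-1) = (0 2 4)(1 10 14 5 7 11 6 8)(3 15 9)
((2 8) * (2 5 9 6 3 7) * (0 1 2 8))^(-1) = (0 2 1)(3 6 9 5 8 7)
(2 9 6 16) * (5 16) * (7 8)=[0, 1, 9, 3, 4, 16, 5, 8, 7, 6, 10, 11, 12, 13, 14, 15, 2]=(2 9 6 5 16)(7 8)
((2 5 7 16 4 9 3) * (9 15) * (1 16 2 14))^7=((1 16 4 15 9 3 14)(2 5 7))^7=(16)(2 5 7)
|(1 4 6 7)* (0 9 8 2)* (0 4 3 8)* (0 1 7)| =|(0 9 1 3 8 2 4 6)| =8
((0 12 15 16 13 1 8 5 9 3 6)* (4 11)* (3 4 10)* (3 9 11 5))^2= (0 15 13 8 6 12 16 1 3)(4 11 9 5 10)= ((0 12 15 16 13 1 8 3 6)(4 5 11 10 9))^2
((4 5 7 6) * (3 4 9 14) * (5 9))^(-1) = (3 14 9 4)(5 6 7)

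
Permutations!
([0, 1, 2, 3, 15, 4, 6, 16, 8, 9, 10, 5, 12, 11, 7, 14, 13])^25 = [0, 1, 2, 3, 15, 4, 6, 16, 8, 9, 10, 5, 12, 11, 7, 14, 13]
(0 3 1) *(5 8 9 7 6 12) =[3, 0, 2, 1, 4, 8, 12, 6, 9, 7, 10, 11, 5] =(0 3 1)(5 8 9 7 6 12)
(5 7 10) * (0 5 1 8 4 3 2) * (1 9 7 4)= [5, 8, 0, 2, 3, 4, 6, 10, 1, 7, 9]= (0 5 4 3 2)(1 8)(7 10 9)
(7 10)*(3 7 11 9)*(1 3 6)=(1 3 7 10 11 9 6)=[0, 3, 2, 7, 4, 5, 1, 10, 8, 6, 11, 9]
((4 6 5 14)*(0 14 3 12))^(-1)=((0 14 4 6 5 3 12))^(-1)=(0 12 3 5 6 4 14)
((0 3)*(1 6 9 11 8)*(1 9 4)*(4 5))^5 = ((0 3)(1 6 5 4)(8 9 11))^5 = (0 3)(1 6 5 4)(8 11 9)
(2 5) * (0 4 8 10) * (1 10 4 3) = (0 3 1 10)(2 5)(4 8) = [3, 10, 5, 1, 8, 2, 6, 7, 4, 9, 0]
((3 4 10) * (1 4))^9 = ((1 4 10 3))^9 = (1 4 10 3)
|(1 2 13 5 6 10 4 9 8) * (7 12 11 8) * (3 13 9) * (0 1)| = |(0 1 2 9 7 12 11 8)(3 13 5 6 10 4)| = 24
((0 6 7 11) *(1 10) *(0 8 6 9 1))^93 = (0 9 1 10)(6 7 11 8)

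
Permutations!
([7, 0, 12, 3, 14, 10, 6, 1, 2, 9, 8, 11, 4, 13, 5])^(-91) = [1, 7, 2, 3, 4, 5, 6, 0, 8, 9, 10, 11, 12, 13, 14]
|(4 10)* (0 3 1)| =6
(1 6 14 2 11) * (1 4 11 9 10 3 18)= (1 6 14 2 9 10 3 18)(4 11)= [0, 6, 9, 18, 11, 5, 14, 7, 8, 10, 3, 4, 12, 13, 2, 15, 16, 17, 1]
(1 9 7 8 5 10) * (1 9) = (5 10 9 7 8) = [0, 1, 2, 3, 4, 10, 6, 8, 5, 7, 9]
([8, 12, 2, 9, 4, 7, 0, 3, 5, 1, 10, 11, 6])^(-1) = (0 6 12 1 9 3 7 5 8)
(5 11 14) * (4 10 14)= (4 10 14 5 11)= [0, 1, 2, 3, 10, 11, 6, 7, 8, 9, 14, 4, 12, 13, 5]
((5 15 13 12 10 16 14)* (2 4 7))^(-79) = (2 7 4)(5 16 12 15 14 10 13)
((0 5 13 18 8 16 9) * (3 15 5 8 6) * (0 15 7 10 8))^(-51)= (3 16 13 7 9 18 10 15 6 8 5)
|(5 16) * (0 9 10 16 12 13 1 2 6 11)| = |(0 9 10 16 5 12 13 1 2 6 11)| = 11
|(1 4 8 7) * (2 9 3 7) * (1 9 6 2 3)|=6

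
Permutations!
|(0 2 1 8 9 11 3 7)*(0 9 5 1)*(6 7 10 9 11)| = 6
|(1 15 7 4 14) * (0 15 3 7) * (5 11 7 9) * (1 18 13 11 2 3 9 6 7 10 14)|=40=|(0 15)(1 9 5 2 3 6 7 4)(10 14 18 13 11)|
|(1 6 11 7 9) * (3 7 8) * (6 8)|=|(1 8 3 7 9)(6 11)|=10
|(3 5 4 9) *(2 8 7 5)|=7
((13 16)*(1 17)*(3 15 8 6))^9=(1 17)(3 15 8 6)(13 16)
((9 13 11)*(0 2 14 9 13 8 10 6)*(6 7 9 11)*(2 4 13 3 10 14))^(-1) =(0 6 13 4)(3 11 14 8 9 7 10)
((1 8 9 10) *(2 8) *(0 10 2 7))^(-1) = ((0 10 1 7)(2 8 9))^(-1) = (0 7 1 10)(2 9 8)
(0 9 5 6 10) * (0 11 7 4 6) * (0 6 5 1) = (0 9 1)(4 5 6 10 11 7) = [9, 0, 2, 3, 5, 6, 10, 4, 8, 1, 11, 7]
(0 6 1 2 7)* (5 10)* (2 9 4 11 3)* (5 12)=(0 6 1 9 4 11 3 2 7)(5 10 12)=[6, 9, 7, 2, 11, 10, 1, 0, 8, 4, 12, 3, 5]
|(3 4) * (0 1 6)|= 6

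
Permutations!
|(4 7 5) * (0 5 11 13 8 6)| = 8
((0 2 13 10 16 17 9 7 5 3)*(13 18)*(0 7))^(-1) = (0 9 17 16 10 13 18 2)(3 5 7)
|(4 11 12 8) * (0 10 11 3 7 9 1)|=10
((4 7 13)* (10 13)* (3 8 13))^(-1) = (3 10 7 4 13 8)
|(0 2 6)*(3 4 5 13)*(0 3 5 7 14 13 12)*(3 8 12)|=30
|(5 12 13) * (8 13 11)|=5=|(5 12 11 8 13)|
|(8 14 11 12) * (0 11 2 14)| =|(0 11 12 8)(2 14)| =4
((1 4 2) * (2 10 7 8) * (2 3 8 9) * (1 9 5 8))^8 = ((1 4 10 7 5 8 3)(2 9))^8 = (1 4 10 7 5 8 3)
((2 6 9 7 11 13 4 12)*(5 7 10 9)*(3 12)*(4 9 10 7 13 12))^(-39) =(2 6 5 13 9 7 11 12)(3 4)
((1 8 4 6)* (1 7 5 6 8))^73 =((4 8)(5 6 7))^73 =(4 8)(5 6 7)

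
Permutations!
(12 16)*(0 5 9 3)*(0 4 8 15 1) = (0 5 9 3 4 8 15 1)(12 16) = [5, 0, 2, 4, 8, 9, 6, 7, 15, 3, 10, 11, 16, 13, 14, 1, 12]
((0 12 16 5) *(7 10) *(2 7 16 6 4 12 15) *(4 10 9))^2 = ((0 15 2 7 9 4 12 6 10 16 5))^2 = (0 2 9 12 10 5 15 7 4 6 16)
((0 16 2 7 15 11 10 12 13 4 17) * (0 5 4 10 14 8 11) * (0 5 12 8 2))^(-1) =(0 16)(2 14 11 8 10 13 12 17 4 5 15 7)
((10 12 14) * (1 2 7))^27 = ((1 2 7)(10 12 14))^27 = (14)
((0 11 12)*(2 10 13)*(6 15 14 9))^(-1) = (0 12 11)(2 13 10)(6 9 14 15)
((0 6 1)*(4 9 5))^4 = ((0 6 1)(4 9 5))^4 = (0 6 1)(4 9 5)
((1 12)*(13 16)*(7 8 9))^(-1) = (1 12)(7 9 8)(13 16)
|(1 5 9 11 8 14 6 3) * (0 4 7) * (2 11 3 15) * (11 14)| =|(0 4 7)(1 5 9 3)(2 14 6 15)(8 11)| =12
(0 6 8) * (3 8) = (0 6 3 8) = [6, 1, 2, 8, 4, 5, 3, 7, 0]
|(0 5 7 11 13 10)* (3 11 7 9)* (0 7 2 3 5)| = 6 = |(2 3 11 13 10 7)(5 9)|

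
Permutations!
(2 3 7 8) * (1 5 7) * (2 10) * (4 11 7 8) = (1 5 8 10 2 3)(4 11 7) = [0, 5, 3, 1, 11, 8, 6, 4, 10, 9, 2, 7]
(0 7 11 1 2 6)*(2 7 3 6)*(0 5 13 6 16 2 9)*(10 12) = (0 3 16 2 9)(1 7 11)(5 13 6)(10 12) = [3, 7, 9, 16, 4, 13, 5, 11, 8, 0, 12, 1, 10, 6, 14, 15, 2]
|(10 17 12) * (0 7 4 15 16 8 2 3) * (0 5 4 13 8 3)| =15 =|(0 7 13 8 2)(3 5 4 15 16)(10 17 12)|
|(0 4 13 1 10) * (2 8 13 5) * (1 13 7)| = 8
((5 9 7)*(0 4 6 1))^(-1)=((0 4 6 1)(5 9 7))^(-1)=(0 1 6 4)(5 7 9)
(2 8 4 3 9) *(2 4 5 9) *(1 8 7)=(1 8 5 9 4 3 2 7)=[0, 8, 7, 2, 3, 9, 6, 1, 5, 4]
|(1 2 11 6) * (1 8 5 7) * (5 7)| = 6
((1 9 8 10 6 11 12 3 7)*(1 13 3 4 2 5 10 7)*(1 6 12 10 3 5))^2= (1 8 13 3 11 12 2 9 7 5 6 10 4)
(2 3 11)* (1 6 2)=(1 6 2 3 11)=[0, 6, 3, 11, 4, 5, 2, 7, 8, 9, 10, 1]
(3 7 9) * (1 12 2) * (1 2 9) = (1 12 9 3 7) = [0, 12, 2, 7, 4, 5, 6, 1, 8, 3, 10, 11, 9]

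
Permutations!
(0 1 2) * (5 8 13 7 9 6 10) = (0 1 2)(5 8 13 7 9 6 10) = [1, 2, 0, 3, 4, 8, 10, 9, 13, 6, 5, 11, 12, 7]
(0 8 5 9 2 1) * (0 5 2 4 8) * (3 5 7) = (1 7 3 5 9 4 8 2) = [0, 7, 1, 5, 8, 9, 6, 3, 2, 4]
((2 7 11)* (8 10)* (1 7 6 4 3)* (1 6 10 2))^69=(11)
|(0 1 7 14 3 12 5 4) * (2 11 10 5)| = 11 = |(0 1 7 14 3 12 2 11 10 5 4)|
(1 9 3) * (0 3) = [3, 9, 2, 1, 4, 5, 6, 7, 8, 0] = (0 3 1 9)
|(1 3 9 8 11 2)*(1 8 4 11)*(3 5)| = 8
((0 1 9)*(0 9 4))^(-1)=((9)(0 1 4))^(-1)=(9)(0 4 1)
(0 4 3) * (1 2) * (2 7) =(0 4 3)(1 7 2) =[4, 7, 1, 0, 3, 5, 6, 2]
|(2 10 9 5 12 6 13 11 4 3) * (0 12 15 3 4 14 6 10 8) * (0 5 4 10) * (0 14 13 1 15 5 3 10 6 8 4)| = |(0 12 14 8 3 2 4 6 1 15 10 9)(11 13)| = 12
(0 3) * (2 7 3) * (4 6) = [2, 1, 7, 0, 6, 5, 4, 3] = (0 2 7 3)(4 6)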